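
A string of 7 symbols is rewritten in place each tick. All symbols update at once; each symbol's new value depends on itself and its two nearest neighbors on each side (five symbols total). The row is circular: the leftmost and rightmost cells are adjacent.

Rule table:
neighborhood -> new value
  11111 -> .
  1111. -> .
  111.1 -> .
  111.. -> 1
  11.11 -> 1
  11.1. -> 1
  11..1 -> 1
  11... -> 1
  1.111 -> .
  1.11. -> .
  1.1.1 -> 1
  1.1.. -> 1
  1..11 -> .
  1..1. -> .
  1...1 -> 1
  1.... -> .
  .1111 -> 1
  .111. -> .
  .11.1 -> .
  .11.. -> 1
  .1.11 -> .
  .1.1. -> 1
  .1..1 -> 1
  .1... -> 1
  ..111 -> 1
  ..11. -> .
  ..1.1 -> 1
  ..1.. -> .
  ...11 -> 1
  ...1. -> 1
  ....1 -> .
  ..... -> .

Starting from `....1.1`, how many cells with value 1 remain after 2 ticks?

1..1111
11.11..
count of 1: 4

4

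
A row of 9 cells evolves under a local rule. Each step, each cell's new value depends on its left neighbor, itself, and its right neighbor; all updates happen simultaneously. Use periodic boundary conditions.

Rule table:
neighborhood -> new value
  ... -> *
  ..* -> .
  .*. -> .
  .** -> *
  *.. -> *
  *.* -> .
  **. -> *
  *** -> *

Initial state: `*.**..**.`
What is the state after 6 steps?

..***.**.
*.***.***
*.***.***  (fixed point — unchanged through step 6)

*.***.***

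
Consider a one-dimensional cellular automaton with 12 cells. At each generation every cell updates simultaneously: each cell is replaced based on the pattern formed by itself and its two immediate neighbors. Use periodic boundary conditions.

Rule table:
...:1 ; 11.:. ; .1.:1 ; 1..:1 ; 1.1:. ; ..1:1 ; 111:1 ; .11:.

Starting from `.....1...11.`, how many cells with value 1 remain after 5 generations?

6

111111111..1
11111111.11.
.111111.....
1.1111.11111
...11...1111
count of 1: 6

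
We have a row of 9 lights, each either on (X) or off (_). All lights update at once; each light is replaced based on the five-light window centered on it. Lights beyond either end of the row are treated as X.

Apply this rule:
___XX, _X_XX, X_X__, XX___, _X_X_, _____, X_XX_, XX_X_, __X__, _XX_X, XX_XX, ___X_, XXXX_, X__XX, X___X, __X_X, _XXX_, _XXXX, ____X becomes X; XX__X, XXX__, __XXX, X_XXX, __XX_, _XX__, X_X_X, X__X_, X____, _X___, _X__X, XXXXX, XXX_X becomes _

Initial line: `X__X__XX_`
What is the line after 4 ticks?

XXXXX_X_X

___X_X_XX
XXXXX_X_X
___X_X_X_
XXXXX_X_X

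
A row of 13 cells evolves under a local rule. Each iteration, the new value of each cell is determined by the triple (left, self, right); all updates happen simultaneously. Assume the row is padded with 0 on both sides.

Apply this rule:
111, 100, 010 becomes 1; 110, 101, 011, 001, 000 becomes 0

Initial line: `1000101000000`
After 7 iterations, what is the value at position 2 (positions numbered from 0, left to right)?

0

iteration 1: 1100101100000
iteration 2: 0010100010000
iteration 3: 0010110011000
iteration 4: 0010001000100
iteration 5: 0011001100110
iteration 6: 0000100010001
iteration 7: 0000110011001
position 2 holds 0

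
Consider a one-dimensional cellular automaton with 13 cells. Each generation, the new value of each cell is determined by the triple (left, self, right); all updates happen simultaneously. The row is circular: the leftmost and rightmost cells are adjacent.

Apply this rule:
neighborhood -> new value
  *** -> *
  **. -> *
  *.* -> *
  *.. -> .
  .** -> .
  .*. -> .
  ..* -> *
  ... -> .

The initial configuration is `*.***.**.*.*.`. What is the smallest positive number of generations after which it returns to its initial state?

.*.***.**.*.*
*.*.***.**.*.
.*.*.***.**.*
*.*.*.***.**.
.*.*.*.***.**
*.*.*.*.***.*
**.*.*.*.***.
.**.*.*.*.***
*.**.*.*.*.**
**.**.*.*.*.*
***.**.*.*.*.
.***.**.*.*.*
*.***.**.*.*.

13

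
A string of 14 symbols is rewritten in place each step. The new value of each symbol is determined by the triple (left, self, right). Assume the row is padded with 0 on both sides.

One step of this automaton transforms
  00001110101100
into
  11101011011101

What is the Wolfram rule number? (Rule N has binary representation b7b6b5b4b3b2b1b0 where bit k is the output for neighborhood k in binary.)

position 5: 111 → 0  (bit 7 = 0)
position 6: 110 → 1  (bit 6 = 1)
position 7: 101 → 1  (bit 5 = 1)
position 12: 100 → 0  (bit 4 = 0)
position 4: 011 → 1  (bit 3 = 1)
position 8: 010 → 0  (bit 2 = 0)
position 3: 001 → 0  (bit 1 = 0)
position 0: 000 → 1  (bit 0 = 1)
bits b7..b0 = 01101001 = 105

105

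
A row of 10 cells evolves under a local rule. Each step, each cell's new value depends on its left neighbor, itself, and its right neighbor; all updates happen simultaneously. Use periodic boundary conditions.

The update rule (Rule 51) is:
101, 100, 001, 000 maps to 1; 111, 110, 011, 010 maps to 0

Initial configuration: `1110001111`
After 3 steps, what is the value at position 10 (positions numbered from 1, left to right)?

0

0001110000
1110001111  (repeats step 0; period 2)
step 3: 0001110000
position 10 holds 0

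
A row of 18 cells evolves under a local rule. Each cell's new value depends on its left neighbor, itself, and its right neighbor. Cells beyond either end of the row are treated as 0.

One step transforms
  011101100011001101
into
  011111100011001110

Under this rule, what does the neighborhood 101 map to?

1

At position 4 the neighborhood is 101; the next row has 1 there.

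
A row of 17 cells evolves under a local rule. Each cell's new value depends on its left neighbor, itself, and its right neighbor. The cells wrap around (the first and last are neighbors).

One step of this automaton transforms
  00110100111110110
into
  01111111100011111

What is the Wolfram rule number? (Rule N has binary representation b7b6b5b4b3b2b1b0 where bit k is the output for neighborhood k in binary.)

position 9: 111 → 0  (bit 7 = 0)
position 3: 110 → 1  (bit 6 = 1)
position 4: 101 → 1  (bit 5 = 1)
position 6: 100 → 1  (bit 4 = 1)
position 2: 011 → 1  (bit 3 = 1)
position 5: 010 → 1  (bit 2 = 1)
position 1: 001 → 1  (bit 1 = 1)
position 0: 000 → 0  (bit 0 = 0)
bits b7..b0 = 01111110 = 126

126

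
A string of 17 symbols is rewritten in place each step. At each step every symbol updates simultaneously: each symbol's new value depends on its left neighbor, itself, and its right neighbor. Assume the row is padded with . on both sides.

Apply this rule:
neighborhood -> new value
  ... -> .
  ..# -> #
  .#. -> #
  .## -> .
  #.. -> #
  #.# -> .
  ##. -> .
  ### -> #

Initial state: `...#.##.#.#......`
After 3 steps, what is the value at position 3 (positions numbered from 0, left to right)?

..##....#.##.....
.#..#..##...#....
#######..#.###...
position 3 holds #

#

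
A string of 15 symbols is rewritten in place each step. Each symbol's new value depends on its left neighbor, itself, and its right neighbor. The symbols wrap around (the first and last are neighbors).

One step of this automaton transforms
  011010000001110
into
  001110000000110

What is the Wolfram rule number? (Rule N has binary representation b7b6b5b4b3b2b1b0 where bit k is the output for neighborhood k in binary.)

position 12: 111 → 1  (bit 7 = 1)
position 2: 110 → 1  (bit 6 = 1)
position 3: 101 → 1  (bit 5 = 1)
position 5: 100 → 0  (bit 4 = 0)
position 1: 011 → 0  (bit 3 = 0)
position 4: 010 → 1  (bit 2 = 1)
position 0: 001 → 0  (bit 1 = 0)
position 6: 000 → 0  (bit 0 = 0)
bits b7..b0 = 11100100 = 228

228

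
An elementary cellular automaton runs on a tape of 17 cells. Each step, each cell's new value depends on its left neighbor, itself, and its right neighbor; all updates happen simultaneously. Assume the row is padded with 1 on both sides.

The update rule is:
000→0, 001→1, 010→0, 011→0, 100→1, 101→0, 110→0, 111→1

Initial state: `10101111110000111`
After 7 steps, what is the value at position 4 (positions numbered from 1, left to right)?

00000111101001011
10001011000110001
01010000101001010
00001001000110000
10010110101001001
01100000000110110
00010000001000000
position 4 holds 1

1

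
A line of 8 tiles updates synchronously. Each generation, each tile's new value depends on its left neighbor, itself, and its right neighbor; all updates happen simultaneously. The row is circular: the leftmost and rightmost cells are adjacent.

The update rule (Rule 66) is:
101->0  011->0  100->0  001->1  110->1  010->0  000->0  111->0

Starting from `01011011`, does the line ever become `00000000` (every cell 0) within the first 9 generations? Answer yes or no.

no

00001001
00010010
00100100
01001000
10010000
00100001
01000010
10000100
00001001
generation 9 is 00001001, still not uniform 0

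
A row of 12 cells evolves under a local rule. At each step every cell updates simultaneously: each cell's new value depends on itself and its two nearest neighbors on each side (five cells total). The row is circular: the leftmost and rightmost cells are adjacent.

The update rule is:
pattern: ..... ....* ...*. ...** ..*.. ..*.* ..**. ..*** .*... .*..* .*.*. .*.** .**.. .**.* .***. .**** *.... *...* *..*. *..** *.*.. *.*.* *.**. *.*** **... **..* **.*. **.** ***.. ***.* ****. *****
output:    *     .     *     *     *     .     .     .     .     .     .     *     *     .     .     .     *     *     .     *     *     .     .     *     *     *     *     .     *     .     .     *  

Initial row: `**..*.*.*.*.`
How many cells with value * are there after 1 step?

.**........*
count of *: 3

3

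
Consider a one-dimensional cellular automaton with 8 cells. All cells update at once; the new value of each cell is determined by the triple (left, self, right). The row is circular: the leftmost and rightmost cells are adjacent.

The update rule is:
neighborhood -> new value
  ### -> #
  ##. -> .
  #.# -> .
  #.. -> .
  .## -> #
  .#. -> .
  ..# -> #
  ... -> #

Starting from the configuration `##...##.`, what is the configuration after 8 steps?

#..###..
..###..#
.###..#.
###..#..
##..#..#
#..#..##
..#..###
.#..###.

.#..###.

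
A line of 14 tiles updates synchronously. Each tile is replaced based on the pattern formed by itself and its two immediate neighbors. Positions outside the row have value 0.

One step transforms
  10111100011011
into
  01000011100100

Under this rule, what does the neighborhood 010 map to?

At position 0 the neighborhood is 010; the next row has 0 there.

0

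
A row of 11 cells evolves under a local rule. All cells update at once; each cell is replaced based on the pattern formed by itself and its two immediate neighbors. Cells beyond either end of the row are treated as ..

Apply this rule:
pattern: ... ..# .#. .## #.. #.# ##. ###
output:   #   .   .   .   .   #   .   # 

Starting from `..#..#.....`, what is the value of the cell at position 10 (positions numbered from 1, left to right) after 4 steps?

#

step 1: #......####
step 2: ..####..##.
step 3: #..##......
step 4: ......#####
position 10 holds #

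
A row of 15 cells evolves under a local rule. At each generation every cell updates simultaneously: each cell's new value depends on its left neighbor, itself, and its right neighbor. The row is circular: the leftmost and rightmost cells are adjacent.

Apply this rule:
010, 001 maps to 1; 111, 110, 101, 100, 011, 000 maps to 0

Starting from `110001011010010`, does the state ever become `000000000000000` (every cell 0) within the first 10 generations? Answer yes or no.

no

generation 1: 000011000010110
generation 2: 000100000110000
generation 3: 001100001000000
generation 4: 010000011000000
generation 5: 110000100000000
generation 6: 000001100000001
generation 7: 000010000000011
generation 8: 000110000000100
generation 9: 001000000001100
generation 10: 011000000010000
generation 10 is 011000000010000, still not uniform 0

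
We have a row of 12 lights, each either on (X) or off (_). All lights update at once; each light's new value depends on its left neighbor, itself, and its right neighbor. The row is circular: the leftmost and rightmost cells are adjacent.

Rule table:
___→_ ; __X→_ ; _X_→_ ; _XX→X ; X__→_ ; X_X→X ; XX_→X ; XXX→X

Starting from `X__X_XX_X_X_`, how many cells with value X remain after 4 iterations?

6

____XXXX_X_X
____XXXXX_X_
____XXXXXX__
____XXXXXX__
count of X: 6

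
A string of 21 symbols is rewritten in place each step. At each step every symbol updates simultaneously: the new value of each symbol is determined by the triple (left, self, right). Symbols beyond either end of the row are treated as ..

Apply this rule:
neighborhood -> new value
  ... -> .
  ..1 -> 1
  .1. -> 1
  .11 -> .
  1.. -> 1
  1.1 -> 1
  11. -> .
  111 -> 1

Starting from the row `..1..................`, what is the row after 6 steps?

.111.................
1.1.1................
111111...............
.1111.1..............
1.11.111.............
11..1.1.1............

11..1.1.1............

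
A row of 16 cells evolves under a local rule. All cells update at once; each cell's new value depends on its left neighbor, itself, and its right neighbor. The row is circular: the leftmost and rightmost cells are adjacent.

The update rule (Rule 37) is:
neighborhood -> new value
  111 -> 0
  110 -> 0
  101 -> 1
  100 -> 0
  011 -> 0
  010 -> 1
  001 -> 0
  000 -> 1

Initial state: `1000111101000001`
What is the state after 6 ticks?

0010000011011100
1010111000100001
0111000010101100
0000011011110001
0111000100000101
1000010101110111

1000010101110111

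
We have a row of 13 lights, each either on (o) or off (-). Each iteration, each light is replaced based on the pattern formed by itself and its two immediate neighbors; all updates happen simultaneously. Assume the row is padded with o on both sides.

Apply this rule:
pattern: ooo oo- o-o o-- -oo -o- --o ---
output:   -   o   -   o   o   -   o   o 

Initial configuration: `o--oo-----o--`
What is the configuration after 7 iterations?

ooooooooo----

oooooooooo-oo
---------o-o-
ooooooooo----
--------ooooo
ooooooooo----  (repeats iteration 3; period 2)
iteration 7: ooooooooo----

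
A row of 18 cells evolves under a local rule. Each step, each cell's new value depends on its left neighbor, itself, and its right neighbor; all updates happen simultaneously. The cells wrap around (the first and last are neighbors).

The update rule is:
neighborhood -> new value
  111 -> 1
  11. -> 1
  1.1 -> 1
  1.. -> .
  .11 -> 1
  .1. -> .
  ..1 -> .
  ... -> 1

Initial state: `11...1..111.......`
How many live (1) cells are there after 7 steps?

step 1: 11.1....111.11111.
step 2: 111..11.1111111111
step 3: 111..1111111111111
step 4: 111..1111111111111  (fixed point — unchanged through step 7)
count of 1: 16

16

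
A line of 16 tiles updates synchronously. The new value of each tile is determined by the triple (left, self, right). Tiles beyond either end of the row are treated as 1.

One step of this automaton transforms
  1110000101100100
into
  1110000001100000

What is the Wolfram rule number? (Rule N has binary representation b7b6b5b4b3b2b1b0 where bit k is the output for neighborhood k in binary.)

200

position 0: 111 → 1  (bit 7 = 1)
position 2: 110 → 1  (bit 6 = 1)
position 8: 101 → 0  (bit 5 = 0)
position 3: 100 → 0  (bit 4 = 0)
position 9: 011 → 1  (bit 3 = 1)
position 7: 010 → 0  (bit 2 = 0)
position 6: 001 → 0  (bit 1 = 0)
position 4: 000 → 0  (bit 0 = 0)
bits b7..b0 = 11001000 = 200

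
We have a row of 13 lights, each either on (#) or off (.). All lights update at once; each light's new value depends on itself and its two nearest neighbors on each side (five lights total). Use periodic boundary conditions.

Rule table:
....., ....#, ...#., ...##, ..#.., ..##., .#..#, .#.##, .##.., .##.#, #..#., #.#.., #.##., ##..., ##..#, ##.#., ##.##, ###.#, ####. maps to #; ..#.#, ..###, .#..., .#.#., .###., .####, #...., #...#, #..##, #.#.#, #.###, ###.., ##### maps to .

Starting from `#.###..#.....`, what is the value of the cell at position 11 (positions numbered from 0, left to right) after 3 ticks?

#

.#...###..###
##..#...#...#
..###..##..#.
position 11 holds #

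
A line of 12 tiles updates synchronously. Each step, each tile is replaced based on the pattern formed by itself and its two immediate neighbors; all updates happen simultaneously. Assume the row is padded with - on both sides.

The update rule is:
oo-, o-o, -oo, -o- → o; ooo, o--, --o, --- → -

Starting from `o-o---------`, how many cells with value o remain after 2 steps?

ooo---------
o-o---------
count of o: 2

2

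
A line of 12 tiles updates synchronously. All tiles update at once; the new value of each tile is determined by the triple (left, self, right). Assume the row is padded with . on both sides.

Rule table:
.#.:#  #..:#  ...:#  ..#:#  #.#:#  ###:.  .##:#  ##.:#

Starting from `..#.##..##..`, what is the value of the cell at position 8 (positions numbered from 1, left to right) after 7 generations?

#

generation 1: ############
generation 2: #..........#
generation 3: ############  (repeats generation 1; period 2)
generation 7: ############
position 8 holds #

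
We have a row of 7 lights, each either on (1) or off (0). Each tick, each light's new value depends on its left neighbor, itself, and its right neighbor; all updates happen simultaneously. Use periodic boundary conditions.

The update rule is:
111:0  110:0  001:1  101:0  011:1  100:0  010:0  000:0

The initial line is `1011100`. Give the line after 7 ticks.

1001000

tick 1: 0010001
tick 2: 0100010
tick 3: 1000100
tick 4: 0001001
tick 5: 0010010
tick 6: 0100100
tick 7: 1001000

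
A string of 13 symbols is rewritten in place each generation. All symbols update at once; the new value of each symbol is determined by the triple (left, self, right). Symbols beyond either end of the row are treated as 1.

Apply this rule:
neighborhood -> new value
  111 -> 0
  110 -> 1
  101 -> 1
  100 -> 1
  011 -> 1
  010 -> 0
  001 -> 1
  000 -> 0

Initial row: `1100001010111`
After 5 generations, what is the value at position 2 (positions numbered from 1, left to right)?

1

0110010101100
1111101011111
0000110110000
1001111111001
1111000001111
position 2 holds 1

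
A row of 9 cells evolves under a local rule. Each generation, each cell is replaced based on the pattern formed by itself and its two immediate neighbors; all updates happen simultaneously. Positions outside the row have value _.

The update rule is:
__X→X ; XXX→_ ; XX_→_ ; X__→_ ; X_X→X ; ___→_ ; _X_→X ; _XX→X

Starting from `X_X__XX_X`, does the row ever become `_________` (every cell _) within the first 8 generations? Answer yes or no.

no

XXX_XX_XX
X__XX_XX_
X_XX_XX__
XXX_XX___
X__XX____
X_XX_____
XXX______
X________
generation 8 is X________, still not uniform _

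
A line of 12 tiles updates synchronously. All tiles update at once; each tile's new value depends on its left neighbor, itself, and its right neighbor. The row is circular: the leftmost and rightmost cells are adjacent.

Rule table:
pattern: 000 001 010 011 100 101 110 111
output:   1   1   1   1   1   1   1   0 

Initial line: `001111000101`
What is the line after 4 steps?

001111000000

step 1: 111001111111
step 2: 001111000000
step 3: 111001111111  (repeats step 1; period 2)
step 4: 001111000000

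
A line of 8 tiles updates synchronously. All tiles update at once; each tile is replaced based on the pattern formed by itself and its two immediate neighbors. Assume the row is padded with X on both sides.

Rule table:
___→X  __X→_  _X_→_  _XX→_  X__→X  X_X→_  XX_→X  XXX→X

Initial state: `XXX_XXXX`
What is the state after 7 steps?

XXXXXXX_

XXX__XXX
XXXX__XX
XXXXX__X
XXXXXX__
XXXXXXX_
XXXXXXX_  (fixed point — unchanged through step 7)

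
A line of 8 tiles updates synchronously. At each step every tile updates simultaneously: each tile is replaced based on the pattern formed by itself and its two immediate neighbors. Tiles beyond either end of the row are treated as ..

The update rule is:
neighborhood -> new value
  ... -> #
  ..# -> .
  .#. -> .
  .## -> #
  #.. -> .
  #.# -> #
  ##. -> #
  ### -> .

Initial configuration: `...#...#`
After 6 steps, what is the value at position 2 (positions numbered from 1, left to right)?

##...#..
##.#...#
###..#..
#.#....#
.#..##..
....##.#
position 2 holds .

.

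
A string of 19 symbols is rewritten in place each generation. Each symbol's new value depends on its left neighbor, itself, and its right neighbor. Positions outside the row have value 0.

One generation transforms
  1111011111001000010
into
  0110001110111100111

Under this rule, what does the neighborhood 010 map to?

At position 12 the neighborhood is 010; the next row has 1 there.

1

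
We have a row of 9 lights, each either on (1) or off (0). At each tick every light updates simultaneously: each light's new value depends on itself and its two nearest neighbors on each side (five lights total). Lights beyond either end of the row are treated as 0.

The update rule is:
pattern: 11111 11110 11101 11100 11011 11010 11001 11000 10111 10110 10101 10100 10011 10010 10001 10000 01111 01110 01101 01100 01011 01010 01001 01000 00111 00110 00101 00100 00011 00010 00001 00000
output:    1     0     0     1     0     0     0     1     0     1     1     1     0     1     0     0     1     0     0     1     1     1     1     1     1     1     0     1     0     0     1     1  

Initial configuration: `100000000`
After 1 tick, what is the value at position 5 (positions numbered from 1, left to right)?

1

tick 1: 110111111
position 5 holds 1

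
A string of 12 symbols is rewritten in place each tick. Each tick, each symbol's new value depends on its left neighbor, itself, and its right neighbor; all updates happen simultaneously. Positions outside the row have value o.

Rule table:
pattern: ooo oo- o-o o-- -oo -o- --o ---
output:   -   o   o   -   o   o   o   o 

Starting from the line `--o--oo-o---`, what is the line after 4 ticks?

tick 1: -oo-ooooo-oo
tick 2: ooooo---ooo-
tick 3: ----o-ooo-oo
tick 4: -oooooo-ooo-

-oooooo-ooo-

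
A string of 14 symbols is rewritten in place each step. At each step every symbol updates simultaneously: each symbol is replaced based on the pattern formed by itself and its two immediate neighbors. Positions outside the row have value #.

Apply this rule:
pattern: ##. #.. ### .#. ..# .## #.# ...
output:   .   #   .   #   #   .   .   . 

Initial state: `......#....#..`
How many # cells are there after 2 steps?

#....###..####
.#..#...##....
count of #: 4

4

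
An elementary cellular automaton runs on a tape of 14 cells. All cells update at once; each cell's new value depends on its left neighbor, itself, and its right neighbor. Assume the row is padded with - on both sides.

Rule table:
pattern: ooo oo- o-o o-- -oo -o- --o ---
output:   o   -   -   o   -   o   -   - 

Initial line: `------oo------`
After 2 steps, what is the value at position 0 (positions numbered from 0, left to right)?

--------o-----
--------oo----
position 0 holds -

-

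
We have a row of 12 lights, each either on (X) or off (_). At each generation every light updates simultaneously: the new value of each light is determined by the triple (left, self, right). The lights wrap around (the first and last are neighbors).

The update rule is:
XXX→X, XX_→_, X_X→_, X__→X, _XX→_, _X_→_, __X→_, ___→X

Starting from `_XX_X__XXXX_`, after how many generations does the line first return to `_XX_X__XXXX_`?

_____X__XX_X
XXXX__X_____
_XX_X__XXXX_

3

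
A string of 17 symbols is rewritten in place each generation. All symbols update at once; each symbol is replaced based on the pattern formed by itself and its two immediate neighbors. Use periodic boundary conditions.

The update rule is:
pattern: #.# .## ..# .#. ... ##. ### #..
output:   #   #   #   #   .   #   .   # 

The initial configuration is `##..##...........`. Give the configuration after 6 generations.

#######.........#
......##.......##
#....####.....###
##..##..##...##..
###########.#####
..........###....

..........###....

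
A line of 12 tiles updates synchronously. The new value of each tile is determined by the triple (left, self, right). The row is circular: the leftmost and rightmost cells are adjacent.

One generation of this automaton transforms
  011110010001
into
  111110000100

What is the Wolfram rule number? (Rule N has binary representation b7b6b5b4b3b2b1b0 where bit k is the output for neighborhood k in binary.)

position 2: 111 → 1  (bit 7 = 1)
position 4: 110 → 1  (bit 6 = 1)
position 0: 101 → 1  (bit 5 = 1)
position 5: 100 → 0  (bit 4 = 0)
position 1: 011 → 1  (bit 3 = 1)
position 7: 010 → 0  (bit 2 = 0)
position 6: 001 → 0  (bit 1 = 0)
position 9: 000 → 1  (bit 0 = 1)
bits b7..b0 = 11101001 = 233

233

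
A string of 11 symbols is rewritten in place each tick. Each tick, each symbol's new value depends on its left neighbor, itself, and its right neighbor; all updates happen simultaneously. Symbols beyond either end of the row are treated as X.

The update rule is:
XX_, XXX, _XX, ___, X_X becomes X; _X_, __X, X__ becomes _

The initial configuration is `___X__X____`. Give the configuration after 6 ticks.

tick 1: _X______XX_
tick 2: X__XXXX_XXX
tick 3: X__XXXXXXXX
tick 4: X__XXXXXXXX  (fixed point — unchanged through tick 6)

X__XXXXXXXX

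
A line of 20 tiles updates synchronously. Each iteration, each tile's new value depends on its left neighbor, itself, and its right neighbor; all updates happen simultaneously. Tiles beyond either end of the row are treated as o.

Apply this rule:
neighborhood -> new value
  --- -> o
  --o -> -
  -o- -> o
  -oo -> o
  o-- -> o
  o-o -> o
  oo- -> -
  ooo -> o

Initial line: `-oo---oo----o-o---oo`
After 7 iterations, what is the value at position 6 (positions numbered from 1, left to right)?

-

iteration 1: oo-oo-o-ooo-ooooo-oo
iteration 2: o-oo-ooooo-ooooo-ooo
iteration 3: -oo-ooooo-ooooo-oooo
iteration 4: oo-ooooo-ooooo-ooooo
iteration 5: o-ooooo-ooooo-oooooo
iteration 6: -ooooo-ooooo-ooooooo
iteration 7: ooooo-ooooo-oooooooo
position 6 holds -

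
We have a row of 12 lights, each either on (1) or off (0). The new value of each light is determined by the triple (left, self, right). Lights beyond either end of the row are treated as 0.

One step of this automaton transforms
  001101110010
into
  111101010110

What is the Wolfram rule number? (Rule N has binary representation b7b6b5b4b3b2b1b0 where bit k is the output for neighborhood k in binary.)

79

position 6: 111 → 0  (bit 7 = 0)
position 3: 110 → 1  (bit 6 = 1)
position 4: 101 → 0  (bit 5 = 0)
position 8: 100 → 0  (bit 4 = 0)
position 2: 011 → 1  (bit 3 = 1)
position 10: 010 → 1  (bit 2 = 1)
position 1: 001 → 1  (bit 1 = 1)
position 0: 000 → 1  (bit 0 = 1)
bits b7..b0 = 01001111 = 79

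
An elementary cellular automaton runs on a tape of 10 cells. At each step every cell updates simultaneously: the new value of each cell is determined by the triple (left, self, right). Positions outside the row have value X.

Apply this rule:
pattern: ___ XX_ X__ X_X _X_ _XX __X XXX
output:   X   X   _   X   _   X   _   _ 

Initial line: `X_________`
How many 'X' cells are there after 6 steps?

3

X_XXXXXXX_
XXX_____XX
__X_XXX_X_
___XX_XX_X
_X_XXXXXXX
X_XX______
count of X: 3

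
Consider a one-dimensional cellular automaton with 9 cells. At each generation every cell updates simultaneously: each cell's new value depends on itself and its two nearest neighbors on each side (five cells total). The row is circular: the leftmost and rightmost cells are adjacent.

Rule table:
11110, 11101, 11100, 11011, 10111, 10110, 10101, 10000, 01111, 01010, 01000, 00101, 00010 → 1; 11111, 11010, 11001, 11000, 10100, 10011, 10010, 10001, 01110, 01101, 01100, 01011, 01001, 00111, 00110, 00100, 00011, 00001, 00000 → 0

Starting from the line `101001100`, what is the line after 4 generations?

generation 1: 110000000
generation 2: 000100000
generation 3: 001011000
generation 4: 011010010

011010010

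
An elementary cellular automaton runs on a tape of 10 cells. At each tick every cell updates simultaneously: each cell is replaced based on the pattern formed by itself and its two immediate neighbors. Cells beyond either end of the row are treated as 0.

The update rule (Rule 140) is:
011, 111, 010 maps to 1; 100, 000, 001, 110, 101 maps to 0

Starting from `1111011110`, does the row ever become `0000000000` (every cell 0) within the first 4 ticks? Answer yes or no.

no

1110011100
1100011000
1000010000
1000010000
tick 4 is 1000010000, still not uniform 0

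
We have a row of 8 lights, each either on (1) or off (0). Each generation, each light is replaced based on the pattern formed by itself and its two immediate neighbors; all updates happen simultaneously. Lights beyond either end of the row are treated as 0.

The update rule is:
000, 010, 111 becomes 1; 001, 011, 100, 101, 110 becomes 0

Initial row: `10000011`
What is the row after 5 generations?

10010010

10111000
10010011
10010000
10010111
10010010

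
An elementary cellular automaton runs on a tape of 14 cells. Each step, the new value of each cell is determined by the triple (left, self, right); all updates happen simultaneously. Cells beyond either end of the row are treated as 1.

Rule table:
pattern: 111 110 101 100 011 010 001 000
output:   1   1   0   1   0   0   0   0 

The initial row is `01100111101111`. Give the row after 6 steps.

step 1: 00110011100111
step 2: 10011001110011
step 3: 11001100111001
step 4: 11100110011100
step 5: 11110011001110
step 6: 11111001100110

11111001100110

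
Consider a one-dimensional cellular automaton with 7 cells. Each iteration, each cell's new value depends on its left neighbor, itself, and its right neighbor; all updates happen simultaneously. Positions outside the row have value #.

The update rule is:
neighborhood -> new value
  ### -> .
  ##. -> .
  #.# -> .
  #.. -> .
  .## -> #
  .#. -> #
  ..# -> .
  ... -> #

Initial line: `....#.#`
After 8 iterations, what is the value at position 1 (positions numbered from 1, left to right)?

.##.#.#
.#..#.#
.#..#.#  (fixed point — unchanged through iteration 8)
position 1 holds .

.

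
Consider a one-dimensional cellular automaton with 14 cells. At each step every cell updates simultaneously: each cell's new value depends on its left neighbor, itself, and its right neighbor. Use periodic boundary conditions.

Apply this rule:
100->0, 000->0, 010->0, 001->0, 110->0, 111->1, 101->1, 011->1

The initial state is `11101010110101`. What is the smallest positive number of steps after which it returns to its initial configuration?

11010101101011
10101011010111
01010110101111
10101101011110
01011010111101
10110101111010
01101011110101
11010111101010
10101111010101
01011110101011
10111101010110
01111010101101
11110101011010
11101010110101

14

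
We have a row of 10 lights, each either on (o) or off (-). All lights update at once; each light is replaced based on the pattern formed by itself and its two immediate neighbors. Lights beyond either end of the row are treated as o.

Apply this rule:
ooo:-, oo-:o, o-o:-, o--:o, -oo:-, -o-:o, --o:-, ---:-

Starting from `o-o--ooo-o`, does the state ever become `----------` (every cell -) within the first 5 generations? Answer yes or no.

o-oo---o--
o--oo--oo-
oo--oo--o-
-oo--oo-o-
--oo--o-o-
generation 5 is --oo--o-o-, still not uniform -

no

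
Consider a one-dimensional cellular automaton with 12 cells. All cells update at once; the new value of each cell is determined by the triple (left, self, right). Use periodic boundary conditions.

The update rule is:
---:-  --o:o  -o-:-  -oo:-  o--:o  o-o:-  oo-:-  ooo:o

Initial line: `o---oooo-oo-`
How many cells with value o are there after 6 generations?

-o-o-oo-----
o------o----
-o----o-o--o
--o--o---oo-
-o-oo-o-o--o
---------oo-
count of o: 2

2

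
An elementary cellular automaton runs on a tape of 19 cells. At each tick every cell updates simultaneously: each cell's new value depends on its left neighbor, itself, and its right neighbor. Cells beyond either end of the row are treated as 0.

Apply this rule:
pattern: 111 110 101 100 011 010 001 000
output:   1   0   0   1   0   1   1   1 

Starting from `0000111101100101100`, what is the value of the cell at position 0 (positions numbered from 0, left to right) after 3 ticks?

1

tick 1: 1111011000011100011
tick 2: 0110000111101011100
tick 3: 1001111011001001011
position 0 holds 1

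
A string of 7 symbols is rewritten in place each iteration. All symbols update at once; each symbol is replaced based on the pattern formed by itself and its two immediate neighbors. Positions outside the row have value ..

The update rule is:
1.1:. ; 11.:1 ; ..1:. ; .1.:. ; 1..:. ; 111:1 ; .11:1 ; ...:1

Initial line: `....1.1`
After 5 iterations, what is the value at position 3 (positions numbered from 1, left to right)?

iteration 1: 111....
iteration 2: 111.111
iteration 3: 111.111  (fixed point — unchanged through iteration 5)
position 3 holds 1

1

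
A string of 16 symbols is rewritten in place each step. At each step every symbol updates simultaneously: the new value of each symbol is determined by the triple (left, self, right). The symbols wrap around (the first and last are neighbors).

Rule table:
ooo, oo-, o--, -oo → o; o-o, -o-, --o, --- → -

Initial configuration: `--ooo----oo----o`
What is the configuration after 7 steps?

o-oooooo-ooooooo

step 1: o-oooo---ooo----
step 2: --ooooo--oooo---
step 3: --oooooo-ooooo--
step 4: --oooooo-oooooo-
step 5: --oooooo-ooooooo
step 6: o-oooooo-ooooooo
step 7: o-oooooo-ooooooo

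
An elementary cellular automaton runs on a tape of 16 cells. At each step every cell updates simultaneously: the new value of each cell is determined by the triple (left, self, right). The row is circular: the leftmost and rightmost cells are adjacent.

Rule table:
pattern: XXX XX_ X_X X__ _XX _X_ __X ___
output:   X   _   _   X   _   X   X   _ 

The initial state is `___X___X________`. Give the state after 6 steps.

_X_______X_X___X

step 1: __XXX_XXX_______
step 2: _X_X___X_X______
step 3: XX_XX_XX_XX_____
step 4: ___________X___X
step 5: X_________XXX_XX
step 6: _X_______X_X___X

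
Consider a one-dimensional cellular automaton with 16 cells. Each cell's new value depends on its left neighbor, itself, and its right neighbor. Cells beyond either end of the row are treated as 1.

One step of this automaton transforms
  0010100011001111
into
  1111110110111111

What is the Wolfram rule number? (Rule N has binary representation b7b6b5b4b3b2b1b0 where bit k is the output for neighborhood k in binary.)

position 13: 111 → 1  (bit 7 = 1)
position 9: 110 → 0  (bit 6 = 0)
position 3: 101 → 1  (bit 5 = 1)
position 0: 100 → 1  (bit 4 = 1)
position 8: 011 → 1  (bit 3 = 1)
position 2: 010 → 1  (bit 2 = 1)
position 1: 001 → 1  (bit 1 = 1)
position 6: 000 → 0  (bit 0 = 0)
bits b7..b0 = 10111110 = 190

190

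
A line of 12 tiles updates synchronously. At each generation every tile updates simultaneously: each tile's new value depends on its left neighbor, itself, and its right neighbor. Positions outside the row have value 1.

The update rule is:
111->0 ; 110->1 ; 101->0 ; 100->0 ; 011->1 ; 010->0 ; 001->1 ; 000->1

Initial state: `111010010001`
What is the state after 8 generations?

010001011111

001000100111
010011001100
000111011101
011101010101
010100000001
000001111111
011111000000
010001011111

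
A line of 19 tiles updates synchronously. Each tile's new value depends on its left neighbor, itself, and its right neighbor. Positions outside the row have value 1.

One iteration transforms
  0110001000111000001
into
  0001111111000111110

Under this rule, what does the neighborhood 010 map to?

At position 6 the neighborhood is 010; the next row has 1 there.

1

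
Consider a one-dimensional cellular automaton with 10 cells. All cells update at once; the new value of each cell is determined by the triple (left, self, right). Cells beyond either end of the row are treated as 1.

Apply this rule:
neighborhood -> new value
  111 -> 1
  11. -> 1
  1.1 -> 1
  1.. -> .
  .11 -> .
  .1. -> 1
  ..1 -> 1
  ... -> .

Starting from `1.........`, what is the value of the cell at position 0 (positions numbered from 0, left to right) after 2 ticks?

tick 1: 1........1
tick 2: 1.......1.
position 0 holds 1

1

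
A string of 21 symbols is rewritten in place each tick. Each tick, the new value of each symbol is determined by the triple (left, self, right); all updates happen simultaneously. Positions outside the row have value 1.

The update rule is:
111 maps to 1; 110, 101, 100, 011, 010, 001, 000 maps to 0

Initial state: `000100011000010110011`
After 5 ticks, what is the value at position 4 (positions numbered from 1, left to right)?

0

tick 1: 000000000000000000001
tick 2: 000000000000000000000
tick 3: 000000000000000000000  (fixed point — unchanged through tick 5)
position 4 holds 0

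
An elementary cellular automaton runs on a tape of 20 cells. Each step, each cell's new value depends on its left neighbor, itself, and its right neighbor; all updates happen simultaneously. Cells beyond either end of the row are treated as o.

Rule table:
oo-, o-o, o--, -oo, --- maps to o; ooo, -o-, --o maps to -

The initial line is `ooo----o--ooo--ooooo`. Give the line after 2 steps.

o-o--oo--o-oooo-ooo-

step 1: --oooo--o-o-oo-o----
step 2: o-o--oo--o-oooo-ooo-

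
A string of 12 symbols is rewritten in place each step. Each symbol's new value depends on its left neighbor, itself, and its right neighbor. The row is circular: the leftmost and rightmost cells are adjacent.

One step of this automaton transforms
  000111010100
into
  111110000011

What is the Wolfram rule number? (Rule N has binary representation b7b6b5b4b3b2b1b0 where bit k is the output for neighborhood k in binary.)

155

position 4: 111 → 1  (bit 7 = 1)
position 5: 110 → 0  (bit 6 = 0)
position 6: 101 → 0  (bit 5 = 0)
position 10: 100 → 1  (bit 4 = 1)
position 3: 011 → 1  (bit 3 = 1)
position 7: 010 → 0  (bit 2 = 0)
position 2: 001 → 1  (bit 1 = 1)
position 0: 000 → 1  (bit 0 = 1)
bits b7..b0 = 10011011 = 155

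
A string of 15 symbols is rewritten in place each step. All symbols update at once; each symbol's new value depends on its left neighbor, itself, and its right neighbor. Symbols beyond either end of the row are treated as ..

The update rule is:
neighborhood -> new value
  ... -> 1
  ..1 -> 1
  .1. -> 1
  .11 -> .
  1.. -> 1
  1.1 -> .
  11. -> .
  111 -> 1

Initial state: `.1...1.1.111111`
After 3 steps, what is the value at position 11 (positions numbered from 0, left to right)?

.

111111.1..1111.
.1111..111.11.1
1.11.11.1.....1
position 11 holds .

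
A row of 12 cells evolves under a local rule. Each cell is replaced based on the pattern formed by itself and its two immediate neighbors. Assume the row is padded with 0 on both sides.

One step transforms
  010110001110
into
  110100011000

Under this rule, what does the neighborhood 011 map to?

1

At position 3 the neighborhood is 011; the next row has 1 there.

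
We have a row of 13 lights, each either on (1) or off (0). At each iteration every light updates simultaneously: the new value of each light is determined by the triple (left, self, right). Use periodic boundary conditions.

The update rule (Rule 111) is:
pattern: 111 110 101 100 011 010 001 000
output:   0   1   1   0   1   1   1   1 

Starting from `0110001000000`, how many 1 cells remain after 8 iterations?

iteration 1: 1110111011111
iteration 2: 0011101110000
iteration 3: 1110111010111
iteration 4: 0011101111100
iteration 5: 1110111000101
iteration 6: 0011101011111
iteration 7: 0110111110001
iteration 8: 1111100010111
count of 1: 9

9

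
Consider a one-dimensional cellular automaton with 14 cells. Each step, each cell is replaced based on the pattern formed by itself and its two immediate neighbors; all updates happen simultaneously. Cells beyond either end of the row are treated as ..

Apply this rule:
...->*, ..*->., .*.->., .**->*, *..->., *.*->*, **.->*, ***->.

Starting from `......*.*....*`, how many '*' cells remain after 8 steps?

step 1: *****..*..**..
step 2: *...*.....**.*
step 3: ..*...***.***.
step 4: *...*.*.***.*.
step 5: ..*..*.**.**..
step 6: *.....******.*
step 7: ..***.*....**.
step 8: *.*.**..**.**.
count of *: 8

8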